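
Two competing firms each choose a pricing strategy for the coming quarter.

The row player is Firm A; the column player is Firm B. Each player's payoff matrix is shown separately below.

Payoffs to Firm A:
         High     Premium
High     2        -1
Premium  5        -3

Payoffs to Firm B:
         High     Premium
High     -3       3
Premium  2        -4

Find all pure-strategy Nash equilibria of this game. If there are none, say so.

Firm A against High: payoffs 2, 5 → best response Premium.
Firm A against Premium: payoffs -1, -3 → best response High.
Firm B against High: payoffs -3, 3 → best response Premium.
Firm B against Premium: payoffs 2, -4 → best response High.
Mutual best responses: (High, Premium); (Premium, High).

The pure Nash equilibria are (High, Premium); (Premium, High).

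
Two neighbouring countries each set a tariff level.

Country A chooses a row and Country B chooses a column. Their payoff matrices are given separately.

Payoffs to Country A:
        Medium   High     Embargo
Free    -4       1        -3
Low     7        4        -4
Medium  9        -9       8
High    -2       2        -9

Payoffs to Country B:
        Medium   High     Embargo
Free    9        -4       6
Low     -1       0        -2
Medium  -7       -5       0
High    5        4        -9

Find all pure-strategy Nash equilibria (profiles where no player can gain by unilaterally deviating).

For each strategy profile, look for a profitable unilateral deviation.
(Free, Medium): Country A can switch to Low (-4 → 7). Not NE.
(Free, High): Country A can switch to Low (1 → 4). Not NE.
(Free, Embargo): Country A can switch to Medium (-3 → 8). Not NE.
(Low, Medium): Country A can switch to Medium (7 → 9). Not NE.
(Low, High): Country A gets 4, best alternative 2; Country B gets 0, best alternative -1. No profitable deviation — NE.
(Low, Embargo): Country A can switch to Free (-4 → -3). Not NE.
(Medium, Medium): Country B can switch to High (-7 → -5). Not NE.
(Medium, High): Country A can switch to Free (-9 → 1). Not NE.
(Medium, Embargo): Country A gets 8, best alternative -3; Country B gets 0, best alternative -5. No profitable deviation — NE.
(High, Medium): Country A can switch to Low (-2 → 7). Not NE.
(High, High): Country A can switch to Low (2 → 4). Not NE.
(High, Embargo): Country A can switch to Free (-9 → -3). Not NE.

The pure Nash equilibria are (Low, High), (Medium, Embargo).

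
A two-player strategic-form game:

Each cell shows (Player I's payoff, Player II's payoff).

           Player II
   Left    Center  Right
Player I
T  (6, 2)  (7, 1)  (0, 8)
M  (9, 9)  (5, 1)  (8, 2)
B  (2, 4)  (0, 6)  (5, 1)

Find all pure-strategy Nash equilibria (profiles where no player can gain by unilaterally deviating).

The unique pure-strategy Nash equilibrium is (M, Left).

For each player, find the best response to each opponent profile; mutual best responses are the pure NE.
Player I against Left: payoffs 6, 9, 2 → best response M.
Player I against Center: payoffs 7, 5, 0 → best response T.
Player I against Right: payoffs 0, 8, 5 → best response M.
Player II against T: payoffs 2, 1, 8 → best response Right.
Player II against M: payoffs 9, 1, 2 → best response Left.
Player II against B: payoffs 4, 6, 1 → best response Center.
Mutual best responses: (M, Left).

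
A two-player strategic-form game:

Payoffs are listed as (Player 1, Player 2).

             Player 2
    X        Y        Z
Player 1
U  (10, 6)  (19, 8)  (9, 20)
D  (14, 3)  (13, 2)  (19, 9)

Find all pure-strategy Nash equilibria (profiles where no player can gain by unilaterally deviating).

For each player, find the best response to each opponent profile; mutual best responses are the pure NE.
Player 1 against X: payoffs 10, 14 → best response D.
Player 1 against Y: payoffs 19, 13 → best response U.
Player 1 against Z: payoffs 9, 19 → best response D.
Player 2 against U: payoffs 6, 8, 20 → best response Z.
Player 2 against D: payoffs 3, 2, 9 → best response Z.
Mutual best responses: (D, Z).

The unique pure-strategy Nash equilibrium is (D, Z).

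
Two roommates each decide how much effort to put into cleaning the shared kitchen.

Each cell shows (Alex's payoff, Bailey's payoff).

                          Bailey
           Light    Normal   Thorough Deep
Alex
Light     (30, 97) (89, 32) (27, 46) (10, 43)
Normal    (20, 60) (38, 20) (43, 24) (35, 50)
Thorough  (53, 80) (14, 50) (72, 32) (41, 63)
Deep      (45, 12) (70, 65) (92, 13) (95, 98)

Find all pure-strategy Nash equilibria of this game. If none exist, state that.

Alex against Light: payoffs 30, 20, 53, 45 → best response Thorough.
Alex against Normal: payoffs 89, 38, 14, 70 → best response Light.
Alex against Thorough: payoffs 27, 43, 72, 92 → best response Deep.
Alex against Deep: payoffs 10, 35, 41, 95 → best response Deep.
Bailey against Light: payoffs 97, 32, 46, 43 → best response Light.
Bailey against Normal: payoffs 60, 20, 24, 50 → best response Light.
Bailey against Thorough: payoffs 80, 50, 32, 63 → best response Light.
Bailey against Deep: payoffs 12, 65, 13, 98 → best response Deep.
Mutual best responses: (Thorough, Light); (Deep, Deep).

(Thorough, Light) and (Deep, Deep)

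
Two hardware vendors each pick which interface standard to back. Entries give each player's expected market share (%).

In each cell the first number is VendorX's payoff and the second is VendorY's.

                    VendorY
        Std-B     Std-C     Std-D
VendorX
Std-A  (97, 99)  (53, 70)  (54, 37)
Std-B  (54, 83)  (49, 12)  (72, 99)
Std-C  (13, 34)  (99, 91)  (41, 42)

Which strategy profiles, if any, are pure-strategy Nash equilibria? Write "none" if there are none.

VendorX against Std-B: payoffs 97, 54, 13 → best response Std-A.
VendorX against Std-C: payoffs 53, 49, 99 → best response Std-C.
VendorX against Std-D: payoffs 54, 72, 41 → best response Std-B.
VendorY against Std-A: payoffs 99, 70, 37 → best response Std-B.
VendorY against Std-B: payoffs 83, 12, 99 → best response Std-D.
VendorY against Std-C: payoffs 34, 91, 42 → best response Std-C.
Mutual best responses: (Std-A, Std-B); (Std-B, Std-D); (Std-C, Std-C).

(Std-A, Std-B), (Std-B, Std-D), (Std-C, Std-C)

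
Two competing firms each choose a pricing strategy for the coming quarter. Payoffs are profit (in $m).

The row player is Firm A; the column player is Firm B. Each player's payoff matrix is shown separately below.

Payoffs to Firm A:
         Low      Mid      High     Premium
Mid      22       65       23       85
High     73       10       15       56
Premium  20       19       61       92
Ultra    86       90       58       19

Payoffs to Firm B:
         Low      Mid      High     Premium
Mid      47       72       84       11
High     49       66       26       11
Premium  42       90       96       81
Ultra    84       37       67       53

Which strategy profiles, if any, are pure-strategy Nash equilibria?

Firm A against Low: payoffs 22, 73, 20, 86 → best response Ultra.
Firm A against Mid: payoffs 65, 10, 19, 90 → best response Ultra.
Firm A against High: payoffs 23, 15, 61, 58 → best response Premium.
Firm A against Premium: payoffs 85, 56, 92, 19 → best response Premium.
Firm B against Mid: payoffs 47, 72, 84, 11 → best response High.
Firm B against High: payoffs 49, 66, 26, 11 → best response Mid.
Firm B against Premium: payoffs 42, 90, 96, 81 → best response High.
Firm B against Ultra: payoffs 84, 37, 67, 53 → best response Low.
Mutual best responses: (Premium, High); (Ultra, Low).

The pure Nash equilibria are (Premium, High), (Ultra, Low).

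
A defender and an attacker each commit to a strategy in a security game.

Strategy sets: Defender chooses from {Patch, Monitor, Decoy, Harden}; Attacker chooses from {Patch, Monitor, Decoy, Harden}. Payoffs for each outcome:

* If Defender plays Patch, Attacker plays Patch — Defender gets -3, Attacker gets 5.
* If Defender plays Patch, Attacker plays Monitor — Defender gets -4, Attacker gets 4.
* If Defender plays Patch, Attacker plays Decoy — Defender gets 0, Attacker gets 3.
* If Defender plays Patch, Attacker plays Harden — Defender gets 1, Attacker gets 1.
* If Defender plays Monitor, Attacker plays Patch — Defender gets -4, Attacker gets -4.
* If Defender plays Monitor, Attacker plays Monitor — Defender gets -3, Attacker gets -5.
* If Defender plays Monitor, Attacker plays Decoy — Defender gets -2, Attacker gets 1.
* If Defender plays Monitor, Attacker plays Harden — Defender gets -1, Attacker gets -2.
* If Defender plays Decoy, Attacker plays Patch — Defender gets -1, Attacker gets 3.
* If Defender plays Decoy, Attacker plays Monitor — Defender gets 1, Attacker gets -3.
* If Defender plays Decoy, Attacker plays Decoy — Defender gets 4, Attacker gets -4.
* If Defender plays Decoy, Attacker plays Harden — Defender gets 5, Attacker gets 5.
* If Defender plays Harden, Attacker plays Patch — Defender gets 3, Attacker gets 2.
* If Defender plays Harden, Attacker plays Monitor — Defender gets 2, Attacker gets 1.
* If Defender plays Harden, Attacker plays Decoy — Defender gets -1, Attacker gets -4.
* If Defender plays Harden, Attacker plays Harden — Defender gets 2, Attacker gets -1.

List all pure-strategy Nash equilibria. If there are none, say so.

For each strategy profile, look for a profitable unilateral deviation.
(Patch, Patch): Defender can switch to Decoy (-3 → -1). Not NE.
(Patch, Monitor): Defender can switch to Monitor (-4 → -3). Not NE.
(Patch, Decoy): Defender can switch to Decoy (0 → 4). Not NE.
(Patch, Harden): Defender can switch to Decoy (1 → 5). Not NE.
(Monitor, Patch): Defender can switch to Patch (-4 → -3). Not NE.
(Monitor, Monitor): Defender can switch to Decoy (-3 → 1). Not NE.
(Monitor, Decoy): Defender can switch to Patch (-2 → 0). Not NE.
(Monitor, Harden): Defender can switch to Patch (-1 → 1). Not NE.
(Decoy, Harden): Defender gets 5, best alternative 2; Attacker gets 5, best alternative 3. No profitable deviation — NE.
(Harden, Patch): Defender gets 3, best alternative -1; Attacker gets 2, best alternative 1. No profitable deviation — NE.
(The remaining 6 profiles each have a profitable deviation by the same check.)

Pure-strategy Nash equilibria: (Decoy, Harden) and (Harden, Patch)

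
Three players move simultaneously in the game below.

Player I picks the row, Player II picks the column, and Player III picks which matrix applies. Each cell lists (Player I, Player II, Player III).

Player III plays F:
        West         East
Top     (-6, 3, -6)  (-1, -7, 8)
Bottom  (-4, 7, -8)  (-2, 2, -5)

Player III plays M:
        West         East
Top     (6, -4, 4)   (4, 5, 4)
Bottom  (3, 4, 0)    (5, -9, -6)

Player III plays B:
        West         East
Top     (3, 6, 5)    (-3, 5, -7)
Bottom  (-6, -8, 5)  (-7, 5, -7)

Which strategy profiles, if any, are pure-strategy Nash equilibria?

(Top, West, F): Player I can switch to Bottom (-6 → -4). Not NE.
(Top, West, M): Player II can switch to East (-4 → 5). Not NE.
(Top, West, B): Player I gets 3, best alternative -6; Player II gets 6, best alternative 5; Player III gets 5, best alternative 4. No profitable deviation — NE.
(Top, East, F): Player II can switch to West (-7 → 3). Not NE.
(Top, East, M): Player I can switch to Bottom (4 → 5). Not NE.
(Top, East, B): Player II can switch to West (5 → 6). Not NE.
(Bottom, West, F): Player III can switch to M (-8 → 0). Not NE.
(Bottom, West, M): Player I can switch to Top (3 → 6). Not NE.
(Bottom, West, B): Player I can switch to Top (-6 → 3). Not NE.
(The remaining 3 profiles each have a profitable deviation by the same check.)

The unique pure-strategy Nash equilibrium is (Top, West, B).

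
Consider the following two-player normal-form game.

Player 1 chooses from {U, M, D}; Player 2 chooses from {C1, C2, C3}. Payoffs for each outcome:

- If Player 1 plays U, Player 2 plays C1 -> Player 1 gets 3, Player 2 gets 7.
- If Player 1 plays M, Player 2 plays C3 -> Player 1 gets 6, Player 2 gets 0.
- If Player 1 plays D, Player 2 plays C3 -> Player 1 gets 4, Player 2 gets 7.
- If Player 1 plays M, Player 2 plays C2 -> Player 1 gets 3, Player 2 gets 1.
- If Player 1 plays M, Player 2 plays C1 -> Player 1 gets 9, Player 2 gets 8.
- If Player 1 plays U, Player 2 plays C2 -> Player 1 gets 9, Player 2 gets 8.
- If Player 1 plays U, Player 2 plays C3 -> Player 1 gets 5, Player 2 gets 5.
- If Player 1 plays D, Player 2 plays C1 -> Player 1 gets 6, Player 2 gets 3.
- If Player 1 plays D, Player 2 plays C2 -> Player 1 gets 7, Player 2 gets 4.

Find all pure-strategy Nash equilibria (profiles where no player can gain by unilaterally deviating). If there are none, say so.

The pure Nash equilibria are (U, C2), (M, C1).

Player 1 against C1: payoffs 3, 9, 6 → best response M.
Player 1 against C2: payoffs 9, 3, 7 → best response U.
Player 1 against C3: payoffs 5, 6, 4 → best response M.
Player 2 against U: payoffs 7, 8, 5 → best response C2.
Player 2 against M: payoffs 8, 1, 0 → best response C1.
Player 2 against D: payoffs 3, 4, 7 → best response C3.
Mutual best responses: (U, C2); (M, C1).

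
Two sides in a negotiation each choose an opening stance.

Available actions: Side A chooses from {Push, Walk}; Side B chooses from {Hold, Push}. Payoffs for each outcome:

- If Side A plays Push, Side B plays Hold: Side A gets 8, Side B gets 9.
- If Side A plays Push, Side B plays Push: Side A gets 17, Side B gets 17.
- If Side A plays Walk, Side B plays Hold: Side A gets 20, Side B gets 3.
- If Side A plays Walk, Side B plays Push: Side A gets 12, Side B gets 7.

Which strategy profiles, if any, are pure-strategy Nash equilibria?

For each strategy profile, look for a profitable unilateral deviation.
(Push, Hold): Side A can switch to Walk (8 → 20). Not NE.
(Push, Push): Side A gets 17, best alternative 12; Side B gets 17, best alternative 9. No profitable deviation — NE.
(Walk, Hold): Side B can switch to Push (3 → 7). Not NE.
(Walk, Push): Side A can switch to Push (12 → 17). Not NE.

(Push, Push)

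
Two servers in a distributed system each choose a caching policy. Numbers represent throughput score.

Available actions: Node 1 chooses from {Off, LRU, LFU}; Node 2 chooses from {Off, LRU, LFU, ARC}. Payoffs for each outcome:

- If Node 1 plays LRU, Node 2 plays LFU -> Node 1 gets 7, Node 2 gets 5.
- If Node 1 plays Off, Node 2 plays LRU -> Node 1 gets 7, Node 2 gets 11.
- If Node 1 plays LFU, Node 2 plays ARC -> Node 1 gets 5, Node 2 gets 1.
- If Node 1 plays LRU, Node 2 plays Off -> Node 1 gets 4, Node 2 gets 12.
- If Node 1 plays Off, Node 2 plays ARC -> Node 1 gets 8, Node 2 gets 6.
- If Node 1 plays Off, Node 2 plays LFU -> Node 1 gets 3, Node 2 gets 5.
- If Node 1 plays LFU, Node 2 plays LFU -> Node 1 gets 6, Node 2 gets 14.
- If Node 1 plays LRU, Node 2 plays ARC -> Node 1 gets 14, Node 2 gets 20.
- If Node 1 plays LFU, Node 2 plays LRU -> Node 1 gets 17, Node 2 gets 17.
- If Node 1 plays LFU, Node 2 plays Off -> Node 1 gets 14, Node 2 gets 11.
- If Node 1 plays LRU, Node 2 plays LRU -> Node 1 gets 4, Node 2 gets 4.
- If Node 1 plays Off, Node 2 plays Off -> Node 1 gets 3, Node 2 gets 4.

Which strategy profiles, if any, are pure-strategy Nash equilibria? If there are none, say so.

Node 1 against Off: payoffs 3, 4, 14 → best response LFU.
Node 1 against LRU: payoffs 7, 4, 17 → best response LFU.
Node 1 against LFU: payoffs 3, 7, 6 → best response LRU.
Node 1 against ARC: payoffs 8, 14, 5 → best response LRU.
Node 2 against Off: payoffs 4, 11, 5, 6 → best response LRU.
Node 2 against LRU: payoffs 12, 4, 5, 20 → best response ARC.
Node 2 against LFU: payoffs 11, 17, 14, 1 → best response LRU.
Mutual best responses: (LRU, ARC); (LFU, LRU).

(LRU, ARC), (LFU, LRU)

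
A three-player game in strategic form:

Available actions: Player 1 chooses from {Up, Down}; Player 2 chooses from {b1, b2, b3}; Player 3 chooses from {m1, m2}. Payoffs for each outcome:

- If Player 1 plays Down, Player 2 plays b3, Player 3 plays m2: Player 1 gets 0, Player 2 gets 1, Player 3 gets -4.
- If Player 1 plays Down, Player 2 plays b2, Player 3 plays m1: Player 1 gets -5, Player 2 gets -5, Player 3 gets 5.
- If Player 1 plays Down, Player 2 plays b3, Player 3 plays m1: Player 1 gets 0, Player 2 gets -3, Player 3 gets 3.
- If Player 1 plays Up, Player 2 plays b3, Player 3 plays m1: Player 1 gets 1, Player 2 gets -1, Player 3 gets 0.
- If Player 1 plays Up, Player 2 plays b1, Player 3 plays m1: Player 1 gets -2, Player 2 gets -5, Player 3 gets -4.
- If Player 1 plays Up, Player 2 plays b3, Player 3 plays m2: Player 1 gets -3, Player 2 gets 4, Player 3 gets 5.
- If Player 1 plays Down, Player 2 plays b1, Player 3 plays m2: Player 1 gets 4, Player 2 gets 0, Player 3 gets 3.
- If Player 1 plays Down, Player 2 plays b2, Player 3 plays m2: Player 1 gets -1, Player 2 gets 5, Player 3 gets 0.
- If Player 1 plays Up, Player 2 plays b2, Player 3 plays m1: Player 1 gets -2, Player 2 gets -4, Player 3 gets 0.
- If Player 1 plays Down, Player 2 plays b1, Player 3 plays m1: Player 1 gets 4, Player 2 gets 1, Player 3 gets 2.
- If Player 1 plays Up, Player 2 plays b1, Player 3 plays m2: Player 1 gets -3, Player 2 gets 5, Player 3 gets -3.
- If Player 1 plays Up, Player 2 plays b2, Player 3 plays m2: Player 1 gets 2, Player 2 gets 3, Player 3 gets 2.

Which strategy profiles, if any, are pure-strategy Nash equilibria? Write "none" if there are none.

No pure-strategy Nash equilibrium.

For each player, find the best response to each opponent profile; mutual best responses are the pure NE.
Player 1 against (b1, m1): payoffs -2, 4 → best response Down.
Player 1 against (b1, m2): payoffs -3, 4 → best response Down.
Player 1 against (b2, m1): payoffs -2, -5 → best response Up.
Player 1 against (b2, m2): payoffs 2, -1 → best response Up.
Player 1 against (b3, m1): payoffs 1, 0 → best response Up.
Player 1 against (b3, m2): payoffs -3, 0 → best response Down.
Player 2 against (Up, m1): payoffs -5, -4, -1 → best response b3.
Player 2 against (Up, m2): payoffs 5, 3, 4 → best response b1.
Player 2 against (Down, m1): payoffs 1, -5, -3 → best response b1.
Player 2 against (Down, m2): payoffs 0, 5, 1 → best response b2.
Player 3 against (Up, b1): payoffs -4, -3 → best response m2.
Player 3 against (Up, b2): payoffs 0, 2 → best response m2.
Player 3 against (Up, b3): payoffs 0, 5 → best response m2.
Player 3 against (Down, b1): payoffs 2, 3 → best response m2.
Player 3 against (Down, b2): payoffs 5, 0 → best response m1.
Player 3 against (Down, b3): payoffs 3, -4 → best response m1.
No profile is a mutual best response for all players.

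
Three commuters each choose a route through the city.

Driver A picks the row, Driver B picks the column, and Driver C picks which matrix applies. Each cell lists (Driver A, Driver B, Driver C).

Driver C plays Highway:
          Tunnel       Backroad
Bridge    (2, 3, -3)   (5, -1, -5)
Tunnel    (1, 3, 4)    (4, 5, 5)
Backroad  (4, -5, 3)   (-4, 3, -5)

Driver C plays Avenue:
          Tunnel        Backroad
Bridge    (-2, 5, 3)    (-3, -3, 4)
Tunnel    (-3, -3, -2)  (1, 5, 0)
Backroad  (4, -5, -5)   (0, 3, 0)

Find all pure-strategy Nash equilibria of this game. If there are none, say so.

There is no pure-strategy Nash equilibrium.

Driver A against (Tunnel, Highway): payoffs 2, 1, 4 → best response Backroad.
Driver A against (Tunnel, Avenue): payoffs -2, -3, 4 → best response Backroad.
Driver A against (Backroad, Highway): payoffs 5, 4, -4 → best response Bridge.
Driver A against (Backroad, Avenue): payoffs -3, 1, 0 → best response Tunnel.
Driver B against (Bridge, Highway): payoffs 3, -1 → best response Tunnel.
Driver B against (Bridge, Avenue): payoffs 5, -3 → best response Tunnel.
Driver B against (Tunnel, Highway): payoffs 3, 5 → best response Backroad.
Driver B against (Tunnel, Avenue): payoffs -3, 5 → best response Backroad.
Driver B against (Backroad, Highway): payoffs -5, 3 → best response Backroad.
Driver B against (Backroad, Avenue): payoffs -5, 3 → best response Backroad.
Driver C against (Bridge, Tunnel): payoffs -3, 3 → best response Avenue.
Driver C against (Bridge, Backroad): payoffs -5, 4 → best response Avenue.
Driver C against (Tunnel, Tunnel): payoffs 4, -2 → best response Highway.
Driver C against (Tunnel, Backroad): payoffs 5, 0 → best response Highway.
Driver C against (Backroad, Tunnel): payoffs 3, -5 → best response Highway.
Driver C against (Backroad, Backroad): payoffs -5, 0 → best response Avenue.
No profile is a mutual best response for all players.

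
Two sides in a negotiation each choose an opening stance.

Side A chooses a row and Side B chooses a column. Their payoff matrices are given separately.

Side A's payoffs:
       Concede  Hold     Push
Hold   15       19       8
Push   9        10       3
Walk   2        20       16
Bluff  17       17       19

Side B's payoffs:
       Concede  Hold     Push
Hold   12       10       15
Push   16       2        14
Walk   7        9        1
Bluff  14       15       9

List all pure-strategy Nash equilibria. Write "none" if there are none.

Pure NE: (Walk, Hold)

For each player, find the best response to each opponent profile; mutual best responses are the pure NE.
Side A against Concede: payoffs 15, 9, 2, 17 → best response Bluff.
Side A against Hold: payoffs 19, 10, 20, 17 → best response Walk.
Side A against Push: payoffs 8, 3, 16, 19 → best response Bluff.
Side B against Hold: payoffs 12, 10, 15 → best response Push.
Side B against Push: payoffs 16, 2, 14 → best response Concede.
Side B against Walk: payoffs 7, 9, 1 → best response Hold.
Side B against Bluff: payoffs 14, 15, 9 → best response Hold.
Mutual best responses: (Walk, Hold).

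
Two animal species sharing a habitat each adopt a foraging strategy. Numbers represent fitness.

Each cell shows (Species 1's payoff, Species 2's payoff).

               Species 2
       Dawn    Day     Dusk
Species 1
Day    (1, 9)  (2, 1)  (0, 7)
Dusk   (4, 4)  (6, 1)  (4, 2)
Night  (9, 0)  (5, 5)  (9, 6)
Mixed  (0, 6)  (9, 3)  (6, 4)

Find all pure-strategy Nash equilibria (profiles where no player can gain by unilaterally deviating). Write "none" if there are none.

Species 1 against Dawn: payoffs 1, 4, 9, 0 → best response Night.
Species 1 against Day: payoffs 2, 6, 5, 9 → best response Mixed.
Species 1 against Dusk: payoffs 0, 4, 9, 6 → best response Night.
Species 2 against Day: payoffs 9, 1, 7 → best response Dawn.
Species 2 against Dusk: payoffs 4, 1, 2 → best response Dawn.
Species 2 against Night: payoffs 0, 5, 6 → best response Dusk.
Species 2 against Mixed: payoffs 6, 3, 4 → best response Dawn.
Mutual best responses: (Night, Dusk).

(Night, Dusk)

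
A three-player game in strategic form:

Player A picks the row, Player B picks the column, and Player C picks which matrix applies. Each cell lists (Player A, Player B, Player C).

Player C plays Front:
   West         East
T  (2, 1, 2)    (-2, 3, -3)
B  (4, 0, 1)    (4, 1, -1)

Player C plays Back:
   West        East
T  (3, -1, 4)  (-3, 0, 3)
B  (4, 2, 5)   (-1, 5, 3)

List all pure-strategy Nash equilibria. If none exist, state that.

Pure NE: (B, East, Back)

Check each profile: it is a Nash equilibrium iff no player can strictly gain by switching unilaterally.
(T, West, Front): Player A can switch to B (2 → 4). Not NE.
(T, West, Back): Player A can switch to B (3 → 4). Not NE.
(T, East, Front): Player A can switch to B (-2 → 4). Not NE.
(T, East, Back): Player A can switch to B (-3 → -1). Not NE.
(B, West, Front): Player B can switch to East (0 → 1). Not NE.
(B, West, Back): Player B can switch to East (2 → 5). Not NE.
(B, East, Front): Player C can switch to Back (-1 → 3). Not NE.
(B, East, Back): Player A gets -1, best alternative -3; Player B gets 5, best alternative 2; Player C gets 3, best alternative -1. No profitable deviation — NE.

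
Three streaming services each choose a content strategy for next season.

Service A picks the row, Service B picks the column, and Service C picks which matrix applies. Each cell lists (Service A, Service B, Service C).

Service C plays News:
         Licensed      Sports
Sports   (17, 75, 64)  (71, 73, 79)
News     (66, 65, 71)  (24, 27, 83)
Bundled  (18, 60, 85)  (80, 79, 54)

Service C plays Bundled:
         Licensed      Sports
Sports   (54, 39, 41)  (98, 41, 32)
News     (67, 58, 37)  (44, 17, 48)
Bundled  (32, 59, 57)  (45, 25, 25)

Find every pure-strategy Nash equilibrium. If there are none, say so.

Check each profile: it is a Nash equilibrium iff no player can strictly gain by switching unilaterally.
(Sports, Licensed, News): Service A can switch to News (17 → 66). Not NE.
(Sports, Licensed, Bundled): Service A can switch to News (54 → 67). Not NE.
(Sports, Sports, News): Service A can switch to Bundled (71 → 80). Not NE.
(Sports, Sports, Bundled): Service C can switch to News (32 → 79). Not NE.
(News, Licensed, News): Service A gets 66, best alternative 18; Service B gets 65, best alternative 27; Service C gets 71, best alternative 37. No profitable deviation — NE.
(News, Licensed, Bundled): Service C can switch to News (37 → 71). Not NE.
(News, Sports, News): Service A can switch to Sports (24 → 71). Not NE.
(News, Sports, Bundled): Service A can switch to Sports (44 → 98). Not NE.
(Bundled, Licensed, News): Service A can switch to News (18 → 66). Not NE.
(Bundled, Licensed, Bundled): Service A can switch to Sports (32 → 54). Not NE.
(Bundled, Sports, News): Service A gets 80, best alternative 71; Service B gets 79, best alternative 60; Service C gets 54, best alternative 25. No profitable deviation — NE.
(Bundled, Sports, Bundled): Service A can switch to Sports (45 → 98). Not NE.

Pure-strategy Nash equilibria: (News, Licensed, News) and (Bundled, Sports, News)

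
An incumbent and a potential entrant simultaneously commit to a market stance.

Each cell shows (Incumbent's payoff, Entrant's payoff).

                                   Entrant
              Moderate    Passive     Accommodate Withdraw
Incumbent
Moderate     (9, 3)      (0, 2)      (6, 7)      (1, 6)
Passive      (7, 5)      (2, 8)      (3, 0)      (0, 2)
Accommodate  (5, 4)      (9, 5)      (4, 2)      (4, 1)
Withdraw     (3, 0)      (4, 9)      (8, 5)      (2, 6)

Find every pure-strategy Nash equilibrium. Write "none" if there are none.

Incumbent against Moderate: payoffs 9, 7, 5, 3 → best response Moderate.
Incumbent against Passive: payoffs 0, 2, 9, 4 → best response Accommodate.
Incumbent against Accommodate: payoffs 6, 3, 4, 8 → best response Withdraw.
Incumbent against Withdraw: payoffs 1, 0, 4, 2 → best response Accommodate.
Entrant against Moderate: payoffs 3, 2, 7, 6 → best response Accommodate.
Entrant against Passive: payoffs 5, 8, 0, 2 → best response Passive.
Entrant against Accommodate: payoffs 4, 5, 2, 1 → best response Passive.
Entrant against Withdraw: payoffs 0, 9, 5, 6 → best response Passive.
Mutual best responses: (Accommodate, Passive).

Pure NE: (Accommodate, Passive)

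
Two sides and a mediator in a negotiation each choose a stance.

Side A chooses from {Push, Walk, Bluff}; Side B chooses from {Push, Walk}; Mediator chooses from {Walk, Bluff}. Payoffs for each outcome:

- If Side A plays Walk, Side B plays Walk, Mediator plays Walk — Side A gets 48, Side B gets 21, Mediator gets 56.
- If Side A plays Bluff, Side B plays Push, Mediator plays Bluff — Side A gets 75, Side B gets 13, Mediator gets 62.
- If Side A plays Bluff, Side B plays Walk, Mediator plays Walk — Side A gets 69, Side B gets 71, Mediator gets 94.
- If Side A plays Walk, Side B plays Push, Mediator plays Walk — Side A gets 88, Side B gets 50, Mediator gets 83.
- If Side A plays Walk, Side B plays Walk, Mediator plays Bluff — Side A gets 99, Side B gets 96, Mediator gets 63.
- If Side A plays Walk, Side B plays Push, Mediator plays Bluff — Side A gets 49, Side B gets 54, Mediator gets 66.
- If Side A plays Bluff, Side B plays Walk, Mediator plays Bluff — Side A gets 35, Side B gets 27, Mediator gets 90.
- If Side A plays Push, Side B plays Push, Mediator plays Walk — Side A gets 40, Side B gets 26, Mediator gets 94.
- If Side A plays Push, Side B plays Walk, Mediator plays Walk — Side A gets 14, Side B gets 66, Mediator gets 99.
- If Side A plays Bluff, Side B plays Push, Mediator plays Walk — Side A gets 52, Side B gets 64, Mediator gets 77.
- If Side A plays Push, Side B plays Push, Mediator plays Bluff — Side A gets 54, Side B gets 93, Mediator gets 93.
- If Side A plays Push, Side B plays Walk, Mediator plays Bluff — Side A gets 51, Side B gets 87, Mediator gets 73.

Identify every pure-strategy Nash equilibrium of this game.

Side A against (Push, Walk): payoffs 40, 88, 52 → best response Walk.
Side A against (Push, Bluff): payoffs 54, 49, 75 → best response Bluff.
Side A against (Walk, Walk): payoffs 14, 48, 69 → best response Bluff.
Side A against (Walk, Bluff): payoffs 51, 99, 35 → best response Walk.
Side B against (Push, Walk): payoffs 26, 66 → best response Walk.
Side B against (Push, Bluff): payoffs 93, 87 → best response Push.
Side B against (Walk, Walk): payoffs 50, 21 → best response Push.
Side B against (Walk, Bluff): payoffs 54, 96 → best response Walk.
Side B against (Bluff, Walk): payoffs 64, 71 → best response Walk.
Side B against (Bluff, Bluff): payoffs 13, 27 → best response Walk.
Mediator against (Push, Push): payoffs 94, 93 → best response Walk.
Mediator against (Push, Walk): payoffs 99, 73 → best response Walk.
Mediator against (Walk, Push): payoffs 83, 66 → best response Walk.
Mediator against (Walk, Walk): payoffs 56, 63 → best response Bluff.
Mediator against (Bluff, Push): payoffs 77, 62 → best response Walk.
Mediator against (Bluff, Walk): payoffs 94, 90 → best response Walk.
Mutual best responses: (Walk, Push, Walk); (Walk, Walk, Bluff); (Bluff, Walk, Walk).

The pure Nash equilibria are (Walk, Push, Walk); (Walk, Walk, Bluff); (Bluff, Walk, Walk).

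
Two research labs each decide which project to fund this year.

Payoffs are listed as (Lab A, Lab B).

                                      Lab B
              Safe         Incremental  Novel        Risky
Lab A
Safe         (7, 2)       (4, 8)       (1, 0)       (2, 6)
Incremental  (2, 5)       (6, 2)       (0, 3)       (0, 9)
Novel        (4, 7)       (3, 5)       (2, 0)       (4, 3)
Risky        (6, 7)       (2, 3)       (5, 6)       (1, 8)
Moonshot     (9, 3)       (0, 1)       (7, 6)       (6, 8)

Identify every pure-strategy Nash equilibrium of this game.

(Moonshot, Risky)

For each player, find the best response to each opponent profile; mutual best responses are the pure NE.
Lab A against Safe: payoffs 7, 2, 4, 6, 9 → best response Moonshot.
Lab A against Incremental: payoffs 4, 6, 3, 2, 0 → best response Incremental.
Lab A against Novel: payoffs 1, 0, 2, 5, 7 → best response Moonshot.
Lab A against Risky: payoffs 2, 0, 4, 1, 6 → best response Moonshot.
Lab B against Safe: payoffs 2, 8, 0, 6 → best response Incremental.
Lab B against Incremental: payoffs 5, 2, 3, 9 → best response Risky.
Lab B against Novel: payoffs 7, 5, 0, 3 → best response Safe.
Lab B against Risky: payoffs 7, 3, 6, 8 → best response Risky.
Lab B against Moonshot: payoffs 3, 1, 6, 8 → best response Risky.
Mutual best responses: (Moonshot, Risky).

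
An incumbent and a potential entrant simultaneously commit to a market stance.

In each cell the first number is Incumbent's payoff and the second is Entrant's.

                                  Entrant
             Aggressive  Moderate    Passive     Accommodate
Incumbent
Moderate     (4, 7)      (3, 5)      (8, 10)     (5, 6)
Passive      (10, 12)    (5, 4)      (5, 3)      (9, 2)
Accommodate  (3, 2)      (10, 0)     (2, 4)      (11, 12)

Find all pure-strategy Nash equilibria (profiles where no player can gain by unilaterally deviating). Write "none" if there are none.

The pure Nash equilibria are (Moderate, Passive) and (Passive, Aggressive) and (Accommodate, Accommodate).

(Moderate, Aggressive): Incumbent can switch to Passive (4 → 10). Not NE.
(Moderate, Moderate): Incumbent can switch to Passive (3 → 5). Not NE.
(Moderate, Passive): Incumbent gets 8, best alternative 5; Entrant gets 10, best alternative 7. No profitable deviation — NE.
(Moderate, Accommodate): Incumbent can switch to Passive (5 → 9). Not NE.
(Passive, Aggressive): Incumbent gets 10, best alternative 4; Entrant gets 12, best alternative 4. No profitable deviation — NE.
(Passive, Moderate): Incumbent can switch to Accommodate (5 → 10). Not NE.
(Passive, Passive): Incumbent can switch to Moderate (5 → 8). Not NE.
(Passive, Accommodate): Incumbent can switch to Accommodate (9 → 11). Not NE.
(Accommodate, Aggressive): Incumbent can switch to Moderate (3 → 4). Not NE.
(Accommodate, Moderate): Entrant can switch to Aggressive (0 → 2). Not NE.
(Accommodate, Passive): Incumbent can switch to Moderate (2 → 8). Not NE.
(Accommodate, Accommodate): Incumbent gets 11, best alternative 9; Entrant gets 12, best alternative 4. No profitable deviation — NE.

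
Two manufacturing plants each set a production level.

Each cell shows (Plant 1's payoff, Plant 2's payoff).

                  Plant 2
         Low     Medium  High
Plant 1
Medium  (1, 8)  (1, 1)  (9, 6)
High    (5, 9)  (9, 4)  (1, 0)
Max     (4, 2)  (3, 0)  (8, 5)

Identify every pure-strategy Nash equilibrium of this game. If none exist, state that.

Check each profile: it is a Nash equilibrium iff no player can strictly gain by switching unilaterally.
(Medium, Low): Plant 1 can switch to High (1 → 5). Not NE.
(Medium, Medium): Plant 1 can switch to High (1 → 9). Not NE.
(Medium, High): Plant 2 can switch to Low (6 → 8). Not NE.
(High, Low): Plant 1 gets 5, best alternative 4; Plant 2 gets 9, best alternative 4. No profitable deviation — NE.
(High, Medium): Plant 2 can switch to Low (4 → 9). Not NE.
(High, High): Plant 1 can switch to Medium (1 → 9). Not NE.
(Max, Low): Plant 1 can switch to High (4 → 5). Not NE.
(Max, Medium): Plant 1 can switch to High (3 → 9). Not NE.
(Max, High): Plant 1 can switch to Medium (8 → 9). Not NE.

(High, Low)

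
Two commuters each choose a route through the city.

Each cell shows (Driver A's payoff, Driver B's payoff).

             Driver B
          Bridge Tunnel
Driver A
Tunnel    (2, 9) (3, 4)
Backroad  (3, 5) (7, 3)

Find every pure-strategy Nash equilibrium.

(Tunnel, Bridge): Driver A can switch to Backroad (2 → 3). Not NE.
(Tunnel, Tunnel): Driver A can switch to Backroad (3 → 7). Not NE.
(Backroad, Bridge): Driver A gets 3, best alternative 2; Driver B gets 5, best alternative 3. No profitable deviation — NE.
(Backroad, Tunnel): Driver B can switch to Bridge (3 → 5). Not NE.

Pure NE: (Backroad, Bridge)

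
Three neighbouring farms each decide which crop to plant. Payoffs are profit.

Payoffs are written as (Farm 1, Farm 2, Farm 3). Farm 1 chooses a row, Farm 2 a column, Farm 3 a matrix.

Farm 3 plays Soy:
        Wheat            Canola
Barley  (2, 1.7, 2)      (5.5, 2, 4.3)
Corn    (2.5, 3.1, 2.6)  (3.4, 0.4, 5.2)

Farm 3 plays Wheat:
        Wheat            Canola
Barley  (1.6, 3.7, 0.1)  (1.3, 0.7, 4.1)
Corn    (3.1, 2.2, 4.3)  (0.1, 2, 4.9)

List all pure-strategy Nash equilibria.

Pure-strategy Nash equilibria: (Barley, Canola, Soy); (Corn, Wheat, Wheat)

(Barley, Wheat, Soy): Farm 1 can switch to Corn (2 → 2.5). Not NE.
(Barley, Wheat, Wheat): Farm 1 can switch to Corn (1.6 → 3.1). Not NE.
(Barley, Canola, Soy): Farm 1 gets 5.5, best alternative 3.4; Farm 2 gets 2, best alternative 1.7; Farm 3 gets 4.3, best alternative 4.1. No profitable deviation — NE.
(Barley, Canola, Wheat): Farm 2 can switch to Wheat (0.7 → 3.7). Not NE.
(Corn, Wheat, Soy): Farm 3 can switch to Wheat (2.6 → 4.3). Not NE.
(Corn, Wheat, Wheat): Farm 1 gets 3.1, best alternative 1.6; Farm 2 gets 2.2, best alternative 2; Farm 3 gets 4.3, best alternative 2.6. No profitable deviation — NE.
(Corn, Canola, Soy): Farm 1 can switch to Barley (3.4 → 5.5). Not NE.
(Corn, Canola, Wheat): Farm 1 can switch to Barley (0.1 → 1.3). Not NE.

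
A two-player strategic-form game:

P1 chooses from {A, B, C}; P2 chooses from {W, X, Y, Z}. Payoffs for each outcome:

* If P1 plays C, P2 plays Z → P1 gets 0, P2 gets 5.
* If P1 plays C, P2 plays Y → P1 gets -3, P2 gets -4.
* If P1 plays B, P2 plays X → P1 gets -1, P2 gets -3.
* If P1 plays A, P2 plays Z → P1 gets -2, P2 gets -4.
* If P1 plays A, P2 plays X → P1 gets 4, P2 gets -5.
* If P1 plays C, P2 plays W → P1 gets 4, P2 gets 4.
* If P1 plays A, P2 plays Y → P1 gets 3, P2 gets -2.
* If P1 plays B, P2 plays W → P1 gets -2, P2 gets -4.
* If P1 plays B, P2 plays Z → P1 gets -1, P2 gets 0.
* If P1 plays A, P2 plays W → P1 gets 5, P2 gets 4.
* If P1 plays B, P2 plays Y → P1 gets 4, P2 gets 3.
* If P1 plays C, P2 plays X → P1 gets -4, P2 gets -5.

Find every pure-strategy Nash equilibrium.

P1 against W: payoffs 5, -2, 4 → best response A.
P1 against X: payoffs 4, -1, -4 → best response A.
P1 against Y: payoffs 3, 4, -3 → best response B.
P1 against Z: payoffs -2, -1, 0 → best response C.
P2 against A: payoffs 4, -5, -2, -4 → best response W.
P2 against B: payoffs -4, -3, 3, 0 → best response Y.
P2 against C: payoffs 4, -5, -4, 5 → best response Z.
Mutual best responses: (A, W); (B, Y); (C, Z).

The pure Nash equilibria are (A, W), (B, Y), (C, Z).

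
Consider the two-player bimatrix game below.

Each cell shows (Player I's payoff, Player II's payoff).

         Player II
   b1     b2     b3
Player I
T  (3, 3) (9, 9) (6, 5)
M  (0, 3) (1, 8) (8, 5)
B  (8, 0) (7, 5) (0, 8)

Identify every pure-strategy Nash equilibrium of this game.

Player I against b1: payoffs 3, 0, 8 → best response B.
Player I against b2: payoffs 9, 1, 7 → best response T.
Player I against b3: payoffs 6, 8, 0 → best response M.
Player II against T: payoffs 3, 9, 5 → best response b2.
Player II against M: payoffs 3, 8, 5 → best response b2.
Player II against B: payoffs 0, 5, 8 → best response b3.
Mutual best responses: (T, b2).

(T, b2)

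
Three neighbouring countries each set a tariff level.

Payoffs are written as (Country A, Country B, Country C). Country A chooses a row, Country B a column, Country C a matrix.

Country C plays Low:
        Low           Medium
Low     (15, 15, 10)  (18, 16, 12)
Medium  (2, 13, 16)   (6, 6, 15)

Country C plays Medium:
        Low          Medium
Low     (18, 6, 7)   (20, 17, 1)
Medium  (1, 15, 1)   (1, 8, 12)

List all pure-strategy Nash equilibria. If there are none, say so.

The unique pure-strategy Nash equilibrium is (Low, Medium, Low).

Country A against (Low, Low): payoffs 15, 2 → best response Low.
Country A against (Low, Medium): payoffs 18, 1 → best response Low.
Country A against (Medium, Low): payoffs 18, 6 → best response Low.
Country A against (Medium, Medium): payoffs 20, 1 → best response Low.
Country B against (Low, Low): payoffs 15, 16 → best response Medium.
Country B against (Low, Medium): payoffs 6, 17 → best response Medium.
Country B against (Medium, Low): payoffs 13, 6 → best response Low.
Country B against (Medium, Medium): payoffs 15, 8 → best response Low.
Country C against (Low, Low): payoffs 10, 7 → best response Low.
Country C against (Low, Medium): payoffs 12, 1 → best response Low.
Country C against (Medium, Low): payoffs 16, 1 → best response Low.
Country C against (Medium, Medium): payoffs 15, 12 → best response Low.
Mutual best responses: (Low, Medium, Low).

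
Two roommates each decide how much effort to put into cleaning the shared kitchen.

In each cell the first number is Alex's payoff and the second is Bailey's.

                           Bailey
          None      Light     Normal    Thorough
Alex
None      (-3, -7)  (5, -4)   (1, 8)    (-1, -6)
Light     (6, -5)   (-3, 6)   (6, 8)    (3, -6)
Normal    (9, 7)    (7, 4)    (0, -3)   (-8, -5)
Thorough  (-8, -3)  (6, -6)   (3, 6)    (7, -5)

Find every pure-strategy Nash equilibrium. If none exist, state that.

(Light, Normal), (Normal, None)

For each player, find the best response to each opponent profile; mutual best responses are the pure NE.
Alex against None: payoffs -3, 6, 9, -8 → best response Normal.
Alex against Light: payoffs 5, -3, 7, 6 → best response Normal.
Alex against Normal: payoffs 1, 6, 0, 3 → best response Light.
Alex against Thorough: payoffs -1, 3, -8, 7 → best response Thorough.
Bailey against None: payoffs -7, -4, 8, -6 → best response Normal.
Bailey against Light: payoffs -5, 6, 8, -6 → best response Normal.
Bailey against Normal: payoffs 7, 4, -3, -5 → best response None.
Bailey against Thorough: payoffs -3, -6, 6, -5 → best response Normal.
Mutual best responses: (Light, Normal); (Normal, None).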